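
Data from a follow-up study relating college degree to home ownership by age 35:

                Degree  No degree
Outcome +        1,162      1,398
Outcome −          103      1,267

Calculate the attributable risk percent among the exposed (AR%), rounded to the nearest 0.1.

Reading the table with exposure as columns: a = 1162 (Degree, case), b = 103 (Degree, non-case), c = 1398 (No degree, case), d = 1267.
Risk in exposed = 1162/1265 = 0.91858; risk in unexposed = 1398/2665 = 0.52458.
RR = 0.91858/0.52458 = 1.75108
AR% = (RR − 1)/RR × 100 = (1.75108 − 1)/1.75108 × 100 = 42.8923%

42.9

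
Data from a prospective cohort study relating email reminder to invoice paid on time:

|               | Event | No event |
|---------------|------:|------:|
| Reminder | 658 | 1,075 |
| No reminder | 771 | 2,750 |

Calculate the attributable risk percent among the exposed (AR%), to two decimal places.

42.33

Cells: a = 658, b = 1075, c = 771, d = 2750.
Risk in exposed = 658/1733 = 0.37969; risk in unexposed = 771/3521 = 0.21897.
RR = 0.37969/0.21897 = 1.73396
AR% = (RR − 1)/RR × 100 = (1.73396 − 1)/1.73396 × 100 = 42.3285%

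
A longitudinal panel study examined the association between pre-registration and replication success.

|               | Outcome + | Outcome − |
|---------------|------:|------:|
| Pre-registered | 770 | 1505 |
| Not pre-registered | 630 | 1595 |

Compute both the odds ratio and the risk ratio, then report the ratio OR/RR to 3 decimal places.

Cells: a = 770, b = 1505, c = 630, d = 1595.
OR = (770·1595)/(1505·630) = 1228150/948150 = 1.29531
Risk in exposed = 770/2275 = 0.33846; risk in unexposed = 630/2225 = 0.28315; RR = 1.19536
OR/RR = 1.29531 / 1.19536 = 1.08362
The outcome is not rare, so the OR lies further from 1 than the RR.

1.084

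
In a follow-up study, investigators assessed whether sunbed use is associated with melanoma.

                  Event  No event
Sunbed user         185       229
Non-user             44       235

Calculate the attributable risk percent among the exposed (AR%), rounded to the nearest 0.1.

Cells: a = 185, b = 229, c = 44, d = 235.
Risk in exposed = 185/414 = 0.44686; risk in unexposed = 44/279 = 0.15771.
RR = 0.44686/0.15771 = 2.83350
AR% = (RR − 1)/RR × 100 = (2.83350 − 1)/2.83350 × 100 = 64.7079%

64.7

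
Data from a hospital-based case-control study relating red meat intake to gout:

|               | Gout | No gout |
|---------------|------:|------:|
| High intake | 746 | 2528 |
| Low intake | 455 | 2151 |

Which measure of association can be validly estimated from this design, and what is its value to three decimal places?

Cells: a = 746, b = 2528, c = 455, d = 2151.
This is a hospital-based case-control study: participants were sampled on outcome status, so risks in the source population cannot be estimated directly — relative risk is not valid here. The odds ratio is the appropriate measure.
OR = (a·d)/(b·c) = (746 × 2151) / (2528 × 455) = 1604646 / 1150240 = 1.39505

1.395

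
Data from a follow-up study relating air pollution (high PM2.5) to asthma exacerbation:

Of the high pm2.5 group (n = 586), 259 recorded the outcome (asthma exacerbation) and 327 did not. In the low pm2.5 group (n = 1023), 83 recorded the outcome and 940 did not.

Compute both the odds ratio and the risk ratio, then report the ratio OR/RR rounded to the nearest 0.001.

1.647

From the description: a = 259, b = 327, c = 83, d = 940.
OR = (259·940)/(327·83) = 243460/27141 = 8.97019
Risk in exposed = 259/586 = 0.44198; risk in unexposed = 83/1023 = 0.08113; RR = 5.44753
OR/RR = 8.97019 / 5.44753 = 1.64665
The outcome is not rare, so the OR lies further from 1 than the RR.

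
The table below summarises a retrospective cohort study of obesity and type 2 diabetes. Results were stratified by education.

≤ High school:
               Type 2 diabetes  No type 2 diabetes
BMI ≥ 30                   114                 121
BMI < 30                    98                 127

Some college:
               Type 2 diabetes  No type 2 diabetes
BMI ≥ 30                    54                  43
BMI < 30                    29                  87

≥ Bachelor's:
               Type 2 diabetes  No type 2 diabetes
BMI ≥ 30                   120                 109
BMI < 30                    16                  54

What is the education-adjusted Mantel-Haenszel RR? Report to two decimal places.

1.50

RR_MH = Σ(aᵢ·n₀ᵢ/nᵢ) / Σ(cᵢ·n₁ᵢ/nᵢ), with n₁ᵢ = aᵢ+bᵢ (exposed), n₀ᵢ = cᵢ+dᵢ (unexposed), nᵢ = n₁ᵢ+n₀ᵢ.
Stratum 1 (≤ High school): n₁ = 235, n₀ = 225, n = 460; a·n₀/n = 114·225/460 = 55.7609; c·n₁/n = 98·235/460 = 50.0652
Stratum 2 (Some college): n₁ = 97, n₀ = 116, n = 213; a·n₀/n = 54·116/213 = 29.4085; c·n₁/n = 29·97/213 = 13.2066
Stratum 3 (≥ Bachelor's): n₁ = 229, n₀ = 70, n = 299; a·n₀/n = 120·70/299 = 28.0936; c·n₁/n = 16·229/299 = 12.2542
RR_MH = (55.7609 + 29.4085 + 28.0936) / (50.0652 + 13.2066 + 12.2542) = 113.2630 / 75.5260 = 1.49966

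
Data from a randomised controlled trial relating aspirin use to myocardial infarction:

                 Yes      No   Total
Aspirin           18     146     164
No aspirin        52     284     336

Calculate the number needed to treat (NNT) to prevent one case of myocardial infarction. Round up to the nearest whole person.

23

Risk in treated group = 18/164 = 0.10976; risk in control = 52/336 = 0.15476.
Absolute risk reduction = 0.15476 − 0.10976 = 0.04501
NNT = 1 / ARR = 1 / 0.04501 = 22.219 → round up → 23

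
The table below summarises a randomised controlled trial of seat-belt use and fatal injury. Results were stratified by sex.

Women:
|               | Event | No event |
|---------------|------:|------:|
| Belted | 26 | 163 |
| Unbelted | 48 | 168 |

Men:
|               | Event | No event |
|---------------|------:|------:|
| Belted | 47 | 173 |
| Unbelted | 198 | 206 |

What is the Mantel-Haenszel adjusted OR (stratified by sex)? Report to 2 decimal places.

OR_MH = Σ(aᵢdᵢ/nᵢ) / Σ(bᵢcᵢ/nᵢ), where nᵢ is the stratum total.
Stratum 1 (Women): n = 405; a·d/n = 26·168/405 = 10.7852; b·c/n = 163·48/405 = 19.3185
Stratum 2 (Men): n = 624; a·d/n = 47·206/624 = 15.5160; b·c/n = 173·198/624 = 54.8942
OR_MH = (10.7852 + 15.5160) / (19.3185 + 54.8942) = 26.3012 / 74.2127 = 0.35440

0.35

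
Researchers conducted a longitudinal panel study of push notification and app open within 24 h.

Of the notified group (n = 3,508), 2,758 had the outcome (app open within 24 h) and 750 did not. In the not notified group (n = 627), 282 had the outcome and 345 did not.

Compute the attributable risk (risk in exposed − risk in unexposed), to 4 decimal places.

0.3364

From the description: a = 2758, b = 750, c = 282, d = 345.
Risk in exposed = 2758/3508 = 0.786203; risk in unexposed = 282/627 = 0.449761.
Risk difference = 0.786203 − 0.449761 = 0.336442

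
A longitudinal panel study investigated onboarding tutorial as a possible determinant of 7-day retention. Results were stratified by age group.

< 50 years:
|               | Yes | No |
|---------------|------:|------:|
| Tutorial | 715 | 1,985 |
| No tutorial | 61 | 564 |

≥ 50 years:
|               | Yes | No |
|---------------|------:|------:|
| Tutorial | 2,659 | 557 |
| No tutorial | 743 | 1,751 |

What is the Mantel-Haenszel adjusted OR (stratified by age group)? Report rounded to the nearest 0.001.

OR_MH = Σ(aᵢdᵢ/nᵢ) / Σ(bᵢcᵢ/nᵢ), where nᵢ is the stratum total.
Stratum 1 (< 50 years): n = 3325; a·d/n = 715·564/3325 = 121.2812; b·c/n = 1985·61/3325 = 36.4165
Stratum 2 (≥ 50 years): n = 5710; a·d/n = 2659·1751/5710 = 815.3956; b·c/n = 557·743/5710 = 72.4783
OR_MH = (121.2812 + 815.3956) / (36.4165 + 72.4783) = 936.6768 / 108.8948 = 8.60167

8.602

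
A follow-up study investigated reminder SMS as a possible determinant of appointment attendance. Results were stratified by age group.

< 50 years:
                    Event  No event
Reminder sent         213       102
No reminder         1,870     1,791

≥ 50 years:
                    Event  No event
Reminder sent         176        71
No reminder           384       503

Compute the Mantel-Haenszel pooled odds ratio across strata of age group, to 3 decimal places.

OR_MH = Σ(aᵢdᵢ/nᵢ) / Σ(bᵢcᵢ/nᵢ), where nᵢ is the stratum total.
Stratum 1 (< 50 years): n = 3976; a·d/n = 213·1791/3976 = 95.9464; b·c/n = 102·1870/3976 = 47.9728
Stratum 2 (≥ 50 years): n = 1134; a·d/n = 176·503/1134 = 78.0670; b·c/n = 71·384/1134 = 24.0423
OR_MH = (95.9464 + 78.0670) / (47.9728 + 24.0423) = 174.0134 / 72.0152 = 2.41634

2.416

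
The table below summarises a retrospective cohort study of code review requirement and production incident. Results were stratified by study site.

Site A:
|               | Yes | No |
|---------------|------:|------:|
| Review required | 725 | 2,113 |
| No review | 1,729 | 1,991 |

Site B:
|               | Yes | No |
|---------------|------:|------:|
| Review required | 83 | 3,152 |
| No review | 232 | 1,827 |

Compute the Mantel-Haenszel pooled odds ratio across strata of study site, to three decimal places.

0.358

OR_MH = Σ(aᵢdᵢ/nᵢ) / Σ(bᵢcᵢ/nᵢ), where nᵢ is the stratum total.
Stratum 1 (Site A): n = 6558; a·d/n = 725·1991/6558 = 220.1090; b·c/n = 2113·1729/6558 = 557.0871
Stratum 2 (Site B): n = 5294; a·d/n = 83·1827/5294 = 28.6439; b·c/n = 3152·232/5294 = 138.1307
OR_MH = (220.1090 + 28.6439) / (557.0871 + 138.1307) = 248.7530 / 695.2178 = 0.35781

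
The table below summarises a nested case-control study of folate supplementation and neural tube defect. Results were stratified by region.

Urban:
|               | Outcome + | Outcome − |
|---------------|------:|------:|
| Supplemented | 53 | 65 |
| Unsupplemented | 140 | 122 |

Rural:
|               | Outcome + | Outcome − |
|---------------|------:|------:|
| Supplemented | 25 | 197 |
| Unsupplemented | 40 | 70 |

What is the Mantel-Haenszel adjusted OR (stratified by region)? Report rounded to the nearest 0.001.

OR_MH = Σ(aᵢdᵢ/nᵢ) / Σ(bᵢcᵢ/nᵢ), where nᵢ is the stratum total.
Stratum 1 (Urban): n = 380; a·d/n = 53·122/380 = 17.0158; b·c/n = 65·140/380 = 23.9474
Stratum 2 (Rural): n = 332; a·d/n = 25·70/332 = 5.2711; b·c/n = 197·40/332 = 23.7349
OR_MH = (17.0158 + 5.2711) / (23.9474 + 23.7349) = 22.2869 / 47.6823 = 0.46740

0.467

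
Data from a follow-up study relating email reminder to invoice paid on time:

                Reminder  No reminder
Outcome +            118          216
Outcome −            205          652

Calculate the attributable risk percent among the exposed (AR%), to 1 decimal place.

Reading the table with exposure as columns: a = 118 (Reminder, case), b = 205 (Reminder, non-case), c = 216 (No reminder, case), d = 652.
Risk in exposed = 118/323 = 0.36533; risk in unexposed = 216/868 = 0.24885.
RR = 0.36533/0.24885 = 1.46807
AR% = (RR − 1)/RR × 100 = (1.46807 − 1)/1.46807 × 100 = 31.8832%

31.9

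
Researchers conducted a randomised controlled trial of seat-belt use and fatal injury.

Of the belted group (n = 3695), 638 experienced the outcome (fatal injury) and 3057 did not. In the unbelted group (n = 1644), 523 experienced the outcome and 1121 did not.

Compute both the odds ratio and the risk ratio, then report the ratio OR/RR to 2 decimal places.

From the description: a = 638, b = 3057, c = 523, d = 1121.
OR = (638·1121)/(3057·523) = 715198/1598811 = 0.44733
Risk in exposed = 638/3695 = 0.17267; risk in unexposed = 523/1644 = 0.31813; RR = 0.54276
OR/RR = 0.44733 / 0.54276 = 0.82418
The outcome is not rare, so the OR lies further from 1 than the RR.

0.82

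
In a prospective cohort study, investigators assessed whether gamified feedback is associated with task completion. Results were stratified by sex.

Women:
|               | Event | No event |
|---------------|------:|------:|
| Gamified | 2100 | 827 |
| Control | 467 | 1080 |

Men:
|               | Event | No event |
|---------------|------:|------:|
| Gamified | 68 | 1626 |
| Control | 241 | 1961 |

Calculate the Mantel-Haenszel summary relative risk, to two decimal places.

RR_MH = Σ(aᵢ·n₀ᵢ/nᵢ) / Σ(cᵢ·n₁ᵢ/nᵢ), with n₁ᵢ = aᵢ+bᵢ (exposed), n₀ᵢ = cᵢ+dᵢ (unexposed), nᵢ = n₁ᵢ+n₀ᵢ.
Stratum 1 (Women): n₁ = 2927, n₀ = 1547, n = 4474; a·n₀/n = 2100·1547/4474 = 726.1287; c·n₁/n = 467·2927/4474 = 305.5228
Stratum 2 (Men): n₁ = 1694, n₀ = 2202, n = 3896; a·n₀/n = 68·2202/3896 = 38.4333; c·n₁/n = 241·1694/3896 = 104.7880
RR_MH = (726.1287 + 38.4333) / (305.5228 + 104.7880) = 764.5620 / 410.3108 = 1.86337

1.86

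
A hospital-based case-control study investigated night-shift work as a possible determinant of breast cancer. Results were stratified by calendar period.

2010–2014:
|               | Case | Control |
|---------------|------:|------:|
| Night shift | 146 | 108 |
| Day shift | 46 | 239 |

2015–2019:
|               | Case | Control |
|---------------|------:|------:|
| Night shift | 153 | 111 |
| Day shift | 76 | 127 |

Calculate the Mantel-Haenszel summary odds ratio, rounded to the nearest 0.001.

OR_MH = Σ(aᵢdᵢ/nᵢ) / Σ(bᵢcᵢ/nᵢ), where nᵢ is the stratum total.
Stratum 1 (2010–2014): n = 539; a·d/n = 146·239/539 = 64.7384; b·c/n = 108·46/539 = 9.2171
Stratum 2 (2015–2019): n = 467; a·d/n = 153·127/467 = 41.6081; b·c/n = 111·76/467 = 18.0642
OR_MH = (64.7384 + 41.6081) / (9.2171 + 18.0642) = 106.3465 / 27.2813 = 3.89815

3.898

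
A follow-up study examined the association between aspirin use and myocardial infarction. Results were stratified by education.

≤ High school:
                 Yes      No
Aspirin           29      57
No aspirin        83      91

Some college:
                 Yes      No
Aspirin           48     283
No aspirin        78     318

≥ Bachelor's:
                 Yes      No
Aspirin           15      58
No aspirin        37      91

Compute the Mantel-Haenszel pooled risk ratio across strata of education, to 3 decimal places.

RR_MH = Σ(aᵢ·n₀ᵢ/nᵢ) / Σ(cᵢ·n₁ᵢ/nᵢ), with n₁ᵢ = aᵢ+bᵢ (exposed), n₀ᵢ = cᵢ+dᵢ (unexposed), nᵢ = n₁ᵢ+n₀ᵢ.
Stratum 1 (≤ High school): n₁ = 86, n₀ = 174, n = 260; a·n₀/n = 29·174/260 = 19.4077; c·n₁/n = 83·86/260 = 27.4538
Stratum 2 (Some college): n₁ = 331, n₀ = 396, n = 727; a·n₀/n = 48·396/727 = 26.1458; c·n₁/n = 78·331/727 = 35.5131
Stratum 3 (≥ Bachelor's): n₁ = 73, n₀ = 128, n = 201; a·n₀/n = 15·128/201 = 9.5522; c·n₁/n = 37·73/201 = 13.4378
RR_MH = (19.4077 + 26.1458 + 9.5522) / (27.4538 + 35.5131 + 13.4378) = 55.1057 / 76.4047 = 0.72123

0.721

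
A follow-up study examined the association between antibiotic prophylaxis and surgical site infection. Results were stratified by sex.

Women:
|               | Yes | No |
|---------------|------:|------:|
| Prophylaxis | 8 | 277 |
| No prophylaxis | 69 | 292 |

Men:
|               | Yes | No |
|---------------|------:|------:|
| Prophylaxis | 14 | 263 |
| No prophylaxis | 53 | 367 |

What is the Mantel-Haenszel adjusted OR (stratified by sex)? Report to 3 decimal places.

OR_MH = Σ(aᵢdᵢ/nᵢ) / Σ(bᵢcᵢ/nᵢ), where nᵢ is the stratum total.
Stratum 1 (Women): n = 646; a·d/n = 8·292/646 = 3.6161; b·c/n = 277·69/646 = 29.5867
Stratum 2 (Men): n = 697; a·d/n = 14·367/697 = 7.3716; b·c/n = 263·53/697 = 19.9986
OR_MH = (3.6161 + 7.3716) / (29.5867 + 19.9986) = 10.9877 / 49.5853 = 0.22159

0.222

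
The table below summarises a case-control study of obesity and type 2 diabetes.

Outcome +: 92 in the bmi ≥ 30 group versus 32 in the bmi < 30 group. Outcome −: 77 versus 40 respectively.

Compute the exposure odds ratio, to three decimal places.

1.494

From the description: a = 92, b = 77, c = 32, d = 40.
OR = (a·d)/(b·c) = (92 × 40) / (77 × 32) = 3680 / 2464 = 1.49351
The odds of type 2 diabetes are about 1.49 times as high in the bmi ≥ 30 group.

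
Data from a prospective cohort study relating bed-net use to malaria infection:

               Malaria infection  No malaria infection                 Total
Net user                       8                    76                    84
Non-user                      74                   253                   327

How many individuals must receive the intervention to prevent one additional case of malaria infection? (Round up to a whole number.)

8

Risk in treated group = 8/84 = 0.09524; risk in control = 74/327 = 0.22630.
Absolute risk reduction = 0.22630 − 0.09524 = 0.13106
NNT = 1 / ARR = 1 / 0.13106 = 7.630 → round up → 8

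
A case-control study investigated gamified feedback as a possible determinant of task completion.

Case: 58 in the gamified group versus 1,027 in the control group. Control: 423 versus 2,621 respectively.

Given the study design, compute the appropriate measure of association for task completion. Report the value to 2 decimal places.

0.35

From the description: a = 58, b = 423, c = 1027, d = 2621.
This is a case-control study: participants were sampled on outcome status, so risks in the source population cannot be estimated directly — relative risk is not valid here. The odds ratio is the appropriate measure.
OR = (a·d)/(b·c) = (58 × 2621) / (423 × 1027) = 152018 / 434421 = 0.34993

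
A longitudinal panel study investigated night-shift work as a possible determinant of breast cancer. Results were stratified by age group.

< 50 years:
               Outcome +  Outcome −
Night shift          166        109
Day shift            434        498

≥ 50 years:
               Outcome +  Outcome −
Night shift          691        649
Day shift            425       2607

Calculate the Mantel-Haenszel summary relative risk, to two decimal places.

2.65

RR_MH = Σ(aᵢ·n₀ᵢ/nᵢ) / Σ(cᵢ·n₁ᵢ/nᵢ), with n₁ᵢ = aᵢ+bᵢ (exposed), n₀ᵢ = cᵢ+dᵢ (unexposed), nᵢ = n₁ᵢ+n₀ᵢ.
Stratum 1 (< 50 years): n₁ = 275, n₀ = 932, n = 1207; a·n₀/n = 166·932/1207 = 128.1790; c·n₁/n = 434·275/1207 = 98.8815
Stratum 2 (≥ 50 years): n₁ = 1340, n₀ = 3032, n = 4372; a·n₀/n = 691·3032/4372 = 479.2113; c·n₁/n = 425·1340/4372 = 130.2608
RR_MH = (128.1790 + 479.2113) / (98.8815 + 130.2608) = 607.3903 / 229.1423 = 2.65071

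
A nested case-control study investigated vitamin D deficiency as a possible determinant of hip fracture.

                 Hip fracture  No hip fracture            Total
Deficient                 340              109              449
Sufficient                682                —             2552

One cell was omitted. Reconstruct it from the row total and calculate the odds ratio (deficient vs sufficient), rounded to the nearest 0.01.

8.55

The missing cell is in the unexposed row: 2552 − 682 = 1870.
So a = 340, b = 109, c = 682, d = 1870.
OR = (a·d)/(b·c) = (340 × 1870) / (109 × 682) = 635800 / 74338 = 8.55283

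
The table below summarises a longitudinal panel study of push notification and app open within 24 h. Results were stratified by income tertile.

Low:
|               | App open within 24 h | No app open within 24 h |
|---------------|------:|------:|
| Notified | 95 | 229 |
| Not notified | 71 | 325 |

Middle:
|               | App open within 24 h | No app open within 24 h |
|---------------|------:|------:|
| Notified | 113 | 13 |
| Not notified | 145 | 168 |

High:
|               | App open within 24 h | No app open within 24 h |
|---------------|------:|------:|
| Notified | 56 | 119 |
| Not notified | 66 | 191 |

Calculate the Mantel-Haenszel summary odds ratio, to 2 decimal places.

2.46

OR_MH = Σ(aᵢdᵢ/nᵢ) / Σ(bᵢcᵢ/nᵢ), where nᵢ is the stratum total.
Stratum 1 (Low): n = 720; a·d/n = 95·325/720 = 42.8819; b·c/n = 229·71/720 = 22.5819
Stratum 2 (Middle): n = 439; a·d/n = 113·168/439 = 43.2437; b·c/n = 13·145/439 = 4.2938
Stratum 3 (High): n = 432; a·d/n = 56·191/432 = 24.7593; b·c/n = 119·66/432 = 18.1806
OR_MH = (42.8819 + 43.2437 + 24.7593) / (22.5819 + 4.2938 + 18.1806) = 110.8849 / 45.0563 = 2.46103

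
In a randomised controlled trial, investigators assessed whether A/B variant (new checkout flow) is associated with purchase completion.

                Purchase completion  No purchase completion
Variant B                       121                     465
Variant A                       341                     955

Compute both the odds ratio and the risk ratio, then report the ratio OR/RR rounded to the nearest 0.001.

0.929

Cells: a = 121, b = 465, c = 341, d = 955.
OR = (121·955)/(465·341) = 115555/158565 = 0.72875
Risk in exposed = 121/586 = 0.20648; risk in unexposed = 341/1296 = 0.26312; RR = 0.78476
OR/RR = 0.72875 / 0.78476 = 0.92863
The outcome is not rare, so the OR lies further from 1 than the RR.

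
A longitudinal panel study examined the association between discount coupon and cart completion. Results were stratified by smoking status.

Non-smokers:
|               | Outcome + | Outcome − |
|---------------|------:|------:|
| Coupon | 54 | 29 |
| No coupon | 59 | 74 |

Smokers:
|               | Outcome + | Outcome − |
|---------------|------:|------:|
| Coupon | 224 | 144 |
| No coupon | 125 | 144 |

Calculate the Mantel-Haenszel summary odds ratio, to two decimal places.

OR_MH = Σ(aᵢdᵢ/nᵢ) / Σ(bᵢcᵢ/nᵢ), where nᵢ is the stratum total.
Stratum 1 (Non-smokers): n = 216; a·d/n = 54·74/216 = 18.5000; b·c/n = 29·59/216 = 7.9213
Stratum 2 (Smokers): n = 637; a·d/n = 224·144/637 = 50.6374; b·c/n = 144·125/637 = 28.2575
OR_MH = (18.5000 + 50.6374) / (7.9213 + 28.2575) = 69.1374 / 36.1788 = 1.91099

1.91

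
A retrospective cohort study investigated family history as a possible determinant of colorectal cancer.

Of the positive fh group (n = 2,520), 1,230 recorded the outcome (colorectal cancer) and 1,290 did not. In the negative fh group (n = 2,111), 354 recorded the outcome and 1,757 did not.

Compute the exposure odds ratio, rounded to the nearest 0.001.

From the description: a = 1230, b = 1290, c = 354, d = 1757.
OR = (a·d)/(b·c) = (1230 × 1757) / (1290 × 354) = 2161110 / 456660 = 4.73243
The odds of colorectal cancer are about 4.73 times as high in the positive fh group.

4.732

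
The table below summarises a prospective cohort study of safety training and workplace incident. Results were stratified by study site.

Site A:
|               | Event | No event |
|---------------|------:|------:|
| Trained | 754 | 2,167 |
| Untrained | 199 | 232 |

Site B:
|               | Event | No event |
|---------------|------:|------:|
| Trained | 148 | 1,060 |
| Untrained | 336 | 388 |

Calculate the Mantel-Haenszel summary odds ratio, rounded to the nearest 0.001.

0.262

OR_MH = Σ(aᵢdᵢ/nᵢ) / Σ(bᵢcᵢ/nᵢ), where nᵢ is the stratum total.
Stratum 1 (Site A): n = 3352; a·d/n = 754·232/3352 = 52.1862; b·c/n = 2167·199/3352 = 128.6495
Stratum 2 (Site B): n = 1932; a·d/n = 148·388/1932 = 29.7226; b·c/n = 1060·336/1932 = 184.3478
OR_MH = (52.1862 + 29.7226) / (128.6495 + 184.3478) = 81.9087 / 312.9973 = 0.26169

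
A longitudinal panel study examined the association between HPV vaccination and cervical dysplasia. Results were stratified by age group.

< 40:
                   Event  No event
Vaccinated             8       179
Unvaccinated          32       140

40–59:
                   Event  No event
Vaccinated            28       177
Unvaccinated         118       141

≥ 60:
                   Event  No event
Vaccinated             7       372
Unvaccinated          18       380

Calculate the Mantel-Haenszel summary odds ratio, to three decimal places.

OR_MH = Σ(aᵢdᵢ/nᵢ) / Σ(bᵢcᵢ/nᵢ), where nᵢ is the stratum total.
Stratum 1 (< 40): n = 359; a·d/n = 8·140/359 = 3.1198; b·c/n = 179·32/359 = 15.9554
Stratum 2 (40–59): n = 464; a·d/n = 28·141/464 = 8.5086; b·c/n = 177·118/464 = 45.0129
Stratum 3 (≥ 60): n = 777; a·d/n = 7·380/777 = 3.4234; b·c/n = 372·18/777 = 8.6178
OR_MH = (3.1198 + 8.5086 + 3.4234) / (15.9554 + 45.0129 + 8.6178) = 15.0518 / 69.5861 = 0.21630

0.216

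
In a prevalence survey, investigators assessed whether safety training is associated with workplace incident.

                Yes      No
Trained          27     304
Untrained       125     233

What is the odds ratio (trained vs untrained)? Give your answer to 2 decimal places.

Cells: a = 27, b = 304, c = 125, d = 233.
OR = (a·d)/(b·c) = (27 × 233) / (304 × 125) = 6291 / 38000 = 0.16555
Exposure is associated with lower odds of workplace incident (OR = 0.17 < 1).

0.17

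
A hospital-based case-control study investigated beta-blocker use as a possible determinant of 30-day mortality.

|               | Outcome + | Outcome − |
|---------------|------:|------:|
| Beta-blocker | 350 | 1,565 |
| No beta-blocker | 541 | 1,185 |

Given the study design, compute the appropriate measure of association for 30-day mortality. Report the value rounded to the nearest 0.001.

Cells: a = 350, b = 1565, c = 541, d = 1185.
This is a hospital-based case-control study: participants were sampled on outcome status, so risks in the source population cannot be estimated directly — relative risk is not valid here. The odds ratio is the appropriate measure.
OR = (a·d)/(b·c) = (350 × 1185) / (1565 × 541) = 414750 / 846665 = 0.48986

0.490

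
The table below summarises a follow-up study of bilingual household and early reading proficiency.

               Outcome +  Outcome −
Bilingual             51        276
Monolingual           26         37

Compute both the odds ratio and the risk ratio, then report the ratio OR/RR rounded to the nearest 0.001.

0.696

Cells: a = 51, b = 276, c = 26, d = 37.
OR = (51·37)/(276·26) = 1887/7176 = 0.26296
Risk in exposed = 51/327 = 0.15596; risk in unexposed = 26/63 = 0.41270; RR = 0.37791
OR/RR = 0.26296 / 0.37791 = 0.69582
The outcome is not rare, so the OR lies further from 1 than the RR.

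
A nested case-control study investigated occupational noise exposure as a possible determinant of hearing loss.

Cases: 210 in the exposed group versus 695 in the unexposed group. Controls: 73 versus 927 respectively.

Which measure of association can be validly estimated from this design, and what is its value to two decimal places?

3.84

From the description: a = 210, b = 73, c = 695, d = 927.
This is a nested case-control study: participants were sampled on outcome status, so risks in the source population cannot be estimated directly — relative risk is not valid here. The odds ratio is the appropriate measure.
OR = (a·d)/(b·c) = (210 × 927) / (73 × 695) = 194670 / 50735 = 3.83700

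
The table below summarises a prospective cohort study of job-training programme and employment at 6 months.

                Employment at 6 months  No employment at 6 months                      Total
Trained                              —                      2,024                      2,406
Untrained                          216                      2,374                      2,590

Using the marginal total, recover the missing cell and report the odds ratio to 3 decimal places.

The missing cell is in the exposed row: 2406 − 2024 = 382.
So a = 382, b = 2024, c = 216, d = 2374.
OR = (a·d)/(b·c) = (382 × 2374) / (2024 × 216) = 906868 / 437184 = 2.07434

2.074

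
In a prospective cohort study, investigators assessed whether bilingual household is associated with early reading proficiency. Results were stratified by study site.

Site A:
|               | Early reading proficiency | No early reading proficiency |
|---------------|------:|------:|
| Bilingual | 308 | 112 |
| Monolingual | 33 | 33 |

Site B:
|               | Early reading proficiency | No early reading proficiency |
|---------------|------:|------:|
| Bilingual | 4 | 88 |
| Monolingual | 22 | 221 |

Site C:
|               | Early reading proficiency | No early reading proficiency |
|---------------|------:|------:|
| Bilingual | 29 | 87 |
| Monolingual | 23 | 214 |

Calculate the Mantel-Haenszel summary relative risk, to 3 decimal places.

1.524

RR_MH = Σ(aᵢ·n₀ᵢ/nᵢ) / Σ(cᵢ·n₁ᵢ/nᵢ), with n₁ᵢ = aᵢ+bᵢ (exposed), n₀ᵢ = cᵢ+dᵢ (unexposed), nᵢ = n₁ᵢ+n₀ᵢ.
Stratum 1 (Site A): n₁ = 420, n₀ = 66, n = 486; a·n₀/n = 308·66/486 = 41.8272; c·n₁/n = 33·420/486 = 28.5185
Stratum 2 (Site B): n₁ = 92, n₀ = 243, n = 335; a·n₀/n = 4·243/335 = 2.9015; c·n₁/n = 22·92/335 = 6.0418
Stratum 3 (Site C): n₁ = 116, n₀ = 237, n = 353; a·n₀/n = 29·237/353 = 19.4703; c·n₁/n = 23·116/353 = 7.5581
RR_MH = (41.8272 + 2.9015 + 19.4703) / (28.5185 + 6.0418 + 7.5581) = 64.1989 / 42.1184 = 1.52425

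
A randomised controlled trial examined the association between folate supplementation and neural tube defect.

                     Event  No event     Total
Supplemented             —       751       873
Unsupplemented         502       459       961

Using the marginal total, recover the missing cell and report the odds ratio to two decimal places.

0.15

The missing cell is in the exposed row: 873 − 751 = 122.
So a = 122, b = 751, c = 502, d = 459.
OR = (a·d)/(b·c) = (122 × 459) / (751 × 502) = 55998 / 377002 = 0.14854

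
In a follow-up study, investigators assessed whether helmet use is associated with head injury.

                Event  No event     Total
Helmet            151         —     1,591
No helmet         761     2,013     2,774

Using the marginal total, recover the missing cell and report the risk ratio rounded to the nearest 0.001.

0.346

The missing cell is in the exposed row: 1591 − 151 = 1440.
So a = 151, b = 1440, c = 761, d = 2013.
RR = [a/(a+b)] / [c/(c+d)] = (151/1591) / (761/2774) = 0.09491/0.27433 = 0.34596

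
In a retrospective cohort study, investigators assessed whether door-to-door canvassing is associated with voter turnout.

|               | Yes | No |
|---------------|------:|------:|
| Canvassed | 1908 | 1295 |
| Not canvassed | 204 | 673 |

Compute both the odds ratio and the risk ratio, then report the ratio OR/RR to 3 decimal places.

Cells: a = 1908, b = 1295, c = 204, d = 673.
OR = (1908·673)/(1295·204) = 1284084/264180 = 4.86064
Risk in exposed = 1908/3203 = 0.59569; risk in unexposed = 204/877 = 0.23261; RR = 2.56089
OR/RR = 4.86064 / 2.56089 = 1.89803
The outcome is not rare, so the OR lies further from 1 than the RR.

1.898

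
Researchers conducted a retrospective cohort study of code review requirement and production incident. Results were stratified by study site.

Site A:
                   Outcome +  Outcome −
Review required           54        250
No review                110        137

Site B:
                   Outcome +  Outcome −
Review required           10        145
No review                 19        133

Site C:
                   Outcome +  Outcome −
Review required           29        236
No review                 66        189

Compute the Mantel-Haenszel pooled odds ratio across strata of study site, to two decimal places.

0.32

OR_MH = Σ(aᵢdᵢ/nᵢ) / Σ(bᵢcᵢ/nᵢ), where nᵢ is the stratum total.
Stratum 1 (Site A): n = 551; a·d/n = 54·137/551 = 13.4265; b·c/n = 250·110/551 = 49.9093
Stratum 2 (Site B): n = 307; a·d/n = 10·133/307 = 4.3322; b·c/n = 145·19/307 = 8.9739
Stratum 3 (Site C): n = 520; a·d/n = 29·189/520 = 10.5404; b·c/n = 236·66/520 = 29.9538
OR_MH = (13.4265 + 4.3322 + 10.5404) / (49.9093 + 8.9739 + 29.9538) = 28.2991 / 88.8370 = 0.31855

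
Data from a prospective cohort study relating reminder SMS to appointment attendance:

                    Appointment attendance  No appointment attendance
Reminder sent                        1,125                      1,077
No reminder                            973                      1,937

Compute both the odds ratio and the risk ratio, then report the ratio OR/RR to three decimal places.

Cells: a = 1125, b = 1077, c = 973, d = 1937.
OR = (1125·1937)/(1077·973) = 2179125/1047921 = 2.07947
Risk in exposed = 1125/2202 = 0.51090; risk in unexposed = 973/2910 = 0.33436; RR = 1.52797
OR/RR = 2.07947 / 1.52797 = 1.36094
The outcome is not rare, so the OR lies further from 1 than the RR.

1.361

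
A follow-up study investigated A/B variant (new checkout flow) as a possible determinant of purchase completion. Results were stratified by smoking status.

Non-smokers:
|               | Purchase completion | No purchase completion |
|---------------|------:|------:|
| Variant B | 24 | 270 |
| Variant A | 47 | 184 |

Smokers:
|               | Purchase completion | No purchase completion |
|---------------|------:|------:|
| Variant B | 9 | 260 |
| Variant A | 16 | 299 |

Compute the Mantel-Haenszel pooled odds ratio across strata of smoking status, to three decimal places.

OR_MH = Σ(aᵢdᵢ/nᵢ) / Σ(bᵢcᵢ/nᵢ), where nᵢ is the stratum total.
Stratum 1 (Non-smokers): n = 525; a·d/n = 24·184/525 = 8.4114; b·c/n = 270·47/525 = 24.1714
Stratum 2 (Smokers): n = 584; a·d/n = 9·299/584 = 4.6079; b·c/n = 260·16/584 = 7.1233
OR_MH = (8.4114 + 4.6079) / (24.1714 + 7.1233) = 13.0193 / 31.2947 = 0.41602

0.416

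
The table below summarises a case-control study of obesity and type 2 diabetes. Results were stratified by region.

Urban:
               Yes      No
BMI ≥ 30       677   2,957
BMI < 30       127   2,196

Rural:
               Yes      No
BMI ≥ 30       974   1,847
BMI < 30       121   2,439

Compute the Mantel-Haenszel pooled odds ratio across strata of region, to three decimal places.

6.608

OR_MH = Σ(aᵢdᵢ/nᵢ) / Σ(bᵢcᵢ/nᵢ), where nᵢ is the stratum total.
Stratum 1 (Urban): n = 5957; a·d/n = 677·2196/5957 = 249.5706; b·c/n = 2957·127/5957 = 63.0416
Stratum 2 (Rural): n = 5381; a·d/n = 974·2439/5381 = 441.4767; b·c/n = 1847·121/5381 = 41.5326
OR_MH = (249.5706 + 441.4767) / (63.0416 + 41.5326) = 691.0473 / 104.5742 = 6.60820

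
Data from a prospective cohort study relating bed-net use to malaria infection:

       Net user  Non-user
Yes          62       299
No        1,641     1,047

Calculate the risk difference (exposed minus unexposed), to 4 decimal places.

Reading the table with exposure as columns: a = 62 (Net user, case), b = 1641 (Net user, non-case), c = 299 (Non-user, case), d = 1047.
Risk in exposed = 62/1703 = 0.036406; risk in unexposed = 299/1346 = 0.222140.
Risk difference = 0.036406 − 0.222140 = -0.185733

-0.1857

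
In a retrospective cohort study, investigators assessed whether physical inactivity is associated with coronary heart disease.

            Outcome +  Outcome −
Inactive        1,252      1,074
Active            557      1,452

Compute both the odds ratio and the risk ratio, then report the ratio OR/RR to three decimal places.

Cells: a = 1252, b = 1074, c = 557, d = 1452.
OR = (1252·1452)/(1074·557) = 1817904/598218 = 3.03887
Risk in exposed = 1252/2326 = 0.53826; risk in unexposed = 557/2009 = 0.27725; RR = 1.94142
OR/RR = 3.03887 / 1.94142 = 1.56528
The outcome is not rare, so the OR lies further from 1 than the RR.

1.565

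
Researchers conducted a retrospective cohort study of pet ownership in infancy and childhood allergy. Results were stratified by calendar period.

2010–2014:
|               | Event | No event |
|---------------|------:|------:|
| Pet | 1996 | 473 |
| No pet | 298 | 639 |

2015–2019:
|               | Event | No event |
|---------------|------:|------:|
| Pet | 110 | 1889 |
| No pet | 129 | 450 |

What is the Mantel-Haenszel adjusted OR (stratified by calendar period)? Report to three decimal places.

2.897

OR_MH = Σ(aᵢdᵢ/nᵢ) / Σ(bᵢcᵢ/nᵢ), where nᵢ is the stratum total.
Stratum 1 (2010–2014): n = 3406; a·d/n = 1996·639/3406 = 374.4698; b·c/n = 473·298/3406 = 41.3840
Stratum 2 (2015–2019): n = 2578; a·d/n = 110·450/2578 = 19.2009; b·c/n = 1889·129/2578 = 94.5233
OR_MH = (374.4698 + 19.2009) / (41.3840 + 94.5233) = 393.6707 / 135.9073 = 2.89661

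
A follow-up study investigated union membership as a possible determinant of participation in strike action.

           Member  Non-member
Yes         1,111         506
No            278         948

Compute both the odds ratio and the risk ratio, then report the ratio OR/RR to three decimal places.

Reading the table with exposure as columns: a = 1111 (Member, case), b = 278 (Member, non-case), c = 506 (Non-member, case), d = 948.
OR = (1111·948)/(278·506) = 1053228/140668 = 7.48733
Risk in exposed = 1111/1389 = 0.79986; risk in unexposed = 506/1454 = 0.34801; RR = 2.29840
OR/RR = 7.48733 / 2.29840 = 3.25763
The outcome is not rare, so the OR lies further from 1 than the RR.

3.258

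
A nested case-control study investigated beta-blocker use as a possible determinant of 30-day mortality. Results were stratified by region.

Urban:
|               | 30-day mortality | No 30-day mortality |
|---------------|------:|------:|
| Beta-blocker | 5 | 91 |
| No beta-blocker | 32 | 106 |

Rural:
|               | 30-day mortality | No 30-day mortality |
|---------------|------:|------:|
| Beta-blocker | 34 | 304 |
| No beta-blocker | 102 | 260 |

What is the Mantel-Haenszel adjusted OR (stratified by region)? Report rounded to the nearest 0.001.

0.262

OR_MH = Σ(aᵢdᵢ/nᵢ) / Σ(bᵢcᵢ/nᵢ), where nᵢ is the stratum total.
Stratum 1 (Urban): n = 234; a·d/n = 5·106/234 = 2.2650; b·c/n = 91·32/234 = 12.4444
Stratum 2 (Rural): n = 700; a·d/n = 34·260/700 = 12.6286; b·c/n = 304·102/700 = 44.2971
OR_MH = (2.2650 + 12.6286) / (12.4444 + 44.2971) = 14.8935 / 56.7416 = 0.26248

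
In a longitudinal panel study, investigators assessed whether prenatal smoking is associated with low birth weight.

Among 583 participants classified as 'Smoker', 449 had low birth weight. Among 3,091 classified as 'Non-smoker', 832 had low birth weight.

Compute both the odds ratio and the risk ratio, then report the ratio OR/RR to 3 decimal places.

3.180

From the description: a = 449, b = 134, c = 832, d = 2259.
OR = (449·2259)/(134·832) = 1014291/111488 = 9.09776
Risk in exposed = 449/583 = 0.77015; risk in unexposed = 832/3091 = 0.26917; RR = 2.86123
OR/RR = 9.09776 / 2.86123 = 3.17966
The outcome is not rare, so the OR lies further from 1 than the RR.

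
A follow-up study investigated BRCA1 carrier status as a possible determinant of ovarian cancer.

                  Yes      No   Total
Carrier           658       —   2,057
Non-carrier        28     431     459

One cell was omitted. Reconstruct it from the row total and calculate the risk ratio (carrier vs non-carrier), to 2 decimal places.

5.24

The missing cell is in the exposed row: 2057 − 658 = 1399.
So a = 658, b = 1399, c = 28, d = 431.
RR = [a/(a+b)] / [c/(c+d)] = (658/2057) / (28/459) = 0.31988/0.06100 = 5.24380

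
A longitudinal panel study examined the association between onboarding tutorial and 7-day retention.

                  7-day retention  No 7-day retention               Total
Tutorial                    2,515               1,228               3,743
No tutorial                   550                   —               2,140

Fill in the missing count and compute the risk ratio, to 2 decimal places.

The missing cell is in the unexposed row: 2140 − 550 = 1590.
So a = 2515, b = 1228, c = 550, d = 1590.
RR = [a/(a+b)] / [c/(c+d)] = (2515/3743) / (550/2140) = 0.67192/0.25701 = 2.61438

2.61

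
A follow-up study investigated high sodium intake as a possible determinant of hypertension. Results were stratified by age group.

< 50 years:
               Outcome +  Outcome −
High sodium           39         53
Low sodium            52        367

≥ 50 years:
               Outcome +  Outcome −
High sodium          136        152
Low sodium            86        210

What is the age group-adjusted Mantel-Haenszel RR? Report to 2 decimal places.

RR_MH = Σ(aᵢ·n₀ᵢ/nᵢ) / Σ(cᵢ·n₁ᵢ/nᵢ), with n₁ᵢ = aᵢ+bᵢ (exposed), n₀ᵢ = cᵢ+dᵢ (unexposed), nᵢ = n₁ᵢ+n₀ᵢ.
Stratum 1 (< 50 years): n₁ = 92, n₀ = 419, n = 511; a·n₀/n = 39·419/511 = 31.9785; c·n₁/n = 52·92/511 = 9.3620
Stratum 2 (≥ 50 years): n₁ = 288, n₀ = 296, n = 584; a·n₀/n = 136·296/584 = 68.9315; c·n₁/n = 86·288/584 = 42.4110
RR_MH = (31.9785 + 68.9315) / (9.3620 + 42.4110) = 100.9100 / 51.7730 = 1.94909

1.95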